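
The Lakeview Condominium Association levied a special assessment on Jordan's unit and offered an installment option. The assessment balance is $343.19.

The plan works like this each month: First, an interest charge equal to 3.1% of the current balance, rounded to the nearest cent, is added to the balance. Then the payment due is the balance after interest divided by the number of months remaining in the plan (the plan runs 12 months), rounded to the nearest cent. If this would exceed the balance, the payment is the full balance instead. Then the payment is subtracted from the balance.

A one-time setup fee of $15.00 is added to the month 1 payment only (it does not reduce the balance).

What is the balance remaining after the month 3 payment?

$282.07

# | Opening | Interest | Payment | Fee | End bal
1 | $343.19 | $10.64 | $29.49 | $15.00 | $324.34
2 | $324.34 | $10.05 | $30.40 | — | $303.99
3 | $303.99 | $9.42 | $31.34 | — | $282.07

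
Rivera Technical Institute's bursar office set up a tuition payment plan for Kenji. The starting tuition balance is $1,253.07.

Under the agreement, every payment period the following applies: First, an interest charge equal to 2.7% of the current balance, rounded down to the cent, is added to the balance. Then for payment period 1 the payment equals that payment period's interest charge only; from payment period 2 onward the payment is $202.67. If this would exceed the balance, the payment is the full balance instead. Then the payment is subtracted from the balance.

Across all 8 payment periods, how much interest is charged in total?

$170.47

Payment period 1: opening $1,253.07; interest $33.83 → $1,286.90; payment $33.83; balance $1,253.07
Payment period 2: opening $1,253.07; interest $33.83 → $1,286.90; payment $202.67; balance $1,084.23
Payment period 3: opening $1,084.23; interest $29.27 → $1,113.50; payment $202.67; balance $910.83
Payment period 4: opening $910.83; interest $24.59 → $935.42; payment $202.67; balance $732.75
Payment period 5: opening $732.75; interest $19.78 → $752.53; payment $202.67; balance $549.86
Payment period 6: opening $549.86; interest $14.84 → $564.70; payment $202.67; balance $362.03
Payment period 7: opening $362.03; interest $9.77 → $371.80; payment $202.67; balance $169.13
Payment period 8: opening $169.13; interest $4.56 → $173.69; payment $173.69; balance $0.00
Total interest: $33.83 + $33.83 + $29.27 + $24.59 + $19.78 + $14.84 + $9.77 + $4.56 = $170.47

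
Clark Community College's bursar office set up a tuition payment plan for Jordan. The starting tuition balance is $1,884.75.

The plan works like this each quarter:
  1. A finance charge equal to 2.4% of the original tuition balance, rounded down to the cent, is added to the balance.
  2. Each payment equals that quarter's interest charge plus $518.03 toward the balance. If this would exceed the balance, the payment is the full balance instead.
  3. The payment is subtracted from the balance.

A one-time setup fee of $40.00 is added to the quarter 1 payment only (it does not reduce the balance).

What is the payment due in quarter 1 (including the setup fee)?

# | Opening | Interest | Payment | Fee | End bal
1 | $1,884.75 | $45.23 | $563.26 | $40.00 | $1,366.72

$603.26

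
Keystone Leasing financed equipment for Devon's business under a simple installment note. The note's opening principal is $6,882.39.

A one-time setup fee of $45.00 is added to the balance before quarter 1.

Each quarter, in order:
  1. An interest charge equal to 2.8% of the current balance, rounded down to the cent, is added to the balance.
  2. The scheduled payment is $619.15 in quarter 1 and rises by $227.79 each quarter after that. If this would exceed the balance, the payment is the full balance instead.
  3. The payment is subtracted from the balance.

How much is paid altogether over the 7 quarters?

$7,793.53

Quarter 1: opening $6,927.39; interest $193.96 → $7,121.35; payment $619.15; balance $6,502.20
Quarter 2: opening $6,502.20; interest $182.06 → $6,684.26; payment $846.94; balance $5,837.32
Quarter 3: opening $5,837.32; interest $163.44 → $6,000.76; payment $1,074.73; balance $4,926.03
Quarter 4: opening $4,926.03; interest $137.92 → $5,063.95; payment $1,302.52; balance $3,761.43
Quarter 5: opening $3,761.43; interest $105.32 → $3,866.75; payment $1,530.31; balance $2,336.44
Quarter 6: opening $2,336.44; interest $65.42 → $2,401.86; payment $1,758.10; balance $643.76
Quarter 7: opening $643.76; interest $18.02 → $661.78; payment $661.78; balance $0.00
Total paid: $7,793.53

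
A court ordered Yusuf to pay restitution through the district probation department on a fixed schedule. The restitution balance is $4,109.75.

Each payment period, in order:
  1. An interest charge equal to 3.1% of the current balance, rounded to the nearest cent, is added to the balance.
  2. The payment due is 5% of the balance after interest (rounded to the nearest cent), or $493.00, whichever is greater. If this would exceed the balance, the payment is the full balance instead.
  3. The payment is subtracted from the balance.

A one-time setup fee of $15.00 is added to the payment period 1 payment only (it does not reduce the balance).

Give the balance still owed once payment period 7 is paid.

$1,299.88

Payment period 1: opening $4,109.75; interest $127.40 → $4,237.15; payment $493.00 (+ $15.00 fee); balance $3,744.15
Payment period 2: opening $3,744.15; interest $116.07 → $3,860.22; payment $493.00; balance $3,367.22
Payment period 3: opening $3,367.22; interest $104.38 → $3,471.60; payment $493.00; balance $2,978.60
Payment period 4: opening $2,978.60; interest $92.34 → $3,070.94; payment $493.00; balance $2,577.94
Payment period 5: opening $2,577.94; interest $79.92 → $2,657.86; payment $493.00; balance $2,164.86
Payment period 6: opening $2,164.86; interest $67.11 → $2,231.97; payment $493.00; balance $1,738.97
Payment period 7: opening $1,738.97; interest $53.91 → $1,792.88; payment $493.00; balance $1,299.88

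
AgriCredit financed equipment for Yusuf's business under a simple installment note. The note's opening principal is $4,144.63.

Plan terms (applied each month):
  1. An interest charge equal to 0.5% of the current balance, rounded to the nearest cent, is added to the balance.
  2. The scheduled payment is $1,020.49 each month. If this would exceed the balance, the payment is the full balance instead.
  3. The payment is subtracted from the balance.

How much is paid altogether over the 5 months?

$4,198.00

# | Opening | Interest | Payment | End bal
1 | $4,144.63 | $20.72 | $1,020.49 | $3,144.86
2 | $3,144.86 | $15.72 | $1,020.49 | $2,140.09
3 | $2,140.09 | $10.70 | $1,020.49 | $1,130.30
4 | $1,130.30 | $5.65 | $1,020.49 | $115.46
5 | $115.46 | $0.58 | $116.04 | $0.00
Total paid: $4,198.00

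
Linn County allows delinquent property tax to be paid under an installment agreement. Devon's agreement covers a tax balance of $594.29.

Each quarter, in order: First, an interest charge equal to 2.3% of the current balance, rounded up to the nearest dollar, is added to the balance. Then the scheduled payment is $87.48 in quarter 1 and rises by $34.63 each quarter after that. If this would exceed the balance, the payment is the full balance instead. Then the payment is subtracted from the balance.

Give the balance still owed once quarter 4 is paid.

Quarter 1: $594.29 +$14.00 interest = $608.29; pay $87.48 → $520.81
Quarter 2: $520.81 +$12.00 interest = $532.81; pay $122.11 → $410.70
Quarter 3: $410.70 +$10.00 interest = $420.70; pay $156.74 → $263.96
Quarter 4: $263.96 +$7.00 interest = $270.96; pay $191.37 → $79.59

$79.59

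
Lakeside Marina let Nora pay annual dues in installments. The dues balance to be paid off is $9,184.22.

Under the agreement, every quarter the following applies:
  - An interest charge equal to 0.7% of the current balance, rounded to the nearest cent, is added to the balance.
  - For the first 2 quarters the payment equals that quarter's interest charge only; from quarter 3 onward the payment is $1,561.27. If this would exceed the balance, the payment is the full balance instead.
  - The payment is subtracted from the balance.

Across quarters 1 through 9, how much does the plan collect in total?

$9,540.19

Quarter 1: opening $9,184.22; interest $64.29 → $9,248.51; payment $64.29; balance $9,184.22
Quarter 2: opening $9,184.22; interest $64.29 → $9,248.51; payment $64.29; balance $9,184.22
Quarter 3: opening $9,184.22; interest $64.29 → $9,248.51; payment $1,561.27; balance $7,687.24
Quarter 4: opening $7,687.24; interest $53.81 → $7,741.05; payment $1,561.27; balance $6,179.78
Quarter 5: opening $6,179.78; interest $43.26 → $6,223.04; payment $1,561.27; balance $4,661.77
Quarter 6: opening $4,661.77; interest $32.63 → $4,694.40; payment $1,561.27; balance $3,133.13
Quarter 7: opening $3,133.13; interest $21.93 → $3,155.06; payment $1,561.27; balance $1,593.79
Quarter 8: opening $1,593.79; interest $11.16 → $1,604.95; payment $1,561.27; balance $43.68
Quarter 9: opening $43.68; interest $0.31 → $43.99; payment $43.99; balance $0.00
Total paid: $9,540.19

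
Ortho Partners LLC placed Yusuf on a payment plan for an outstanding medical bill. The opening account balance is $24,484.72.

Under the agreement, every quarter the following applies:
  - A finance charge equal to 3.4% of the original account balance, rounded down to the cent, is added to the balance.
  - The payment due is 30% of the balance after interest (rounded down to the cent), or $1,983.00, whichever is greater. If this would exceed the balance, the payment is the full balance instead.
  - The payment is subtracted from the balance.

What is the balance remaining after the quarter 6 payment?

Quarter 1: $24,484.72 +$832.48 interest = $25,317.20; pay $7,595.16 → $17,722.04
Quarter 2: $17,722.04 +$832.48 interest = $18,554.52; pay $5,566.35 → $12,988.17
Quarter 3: $12,988.17 +$832.48 interest = $13,820.65; pay $4,146.19 → $9,674.46
Quarter 4: $9,674.46 +$832.48 interest = $10,506.94; pay $3,152.08 → $7,354.86
Quarter 5: $7,354.86 +$832.48 interest = $8,187.34; pay $2,456.20 → $5,731.14
Quarter 6: $5,731.14 +$832.48 interest = $6,563.62; pay $1,983.00 → $4,580.62

$4,580.62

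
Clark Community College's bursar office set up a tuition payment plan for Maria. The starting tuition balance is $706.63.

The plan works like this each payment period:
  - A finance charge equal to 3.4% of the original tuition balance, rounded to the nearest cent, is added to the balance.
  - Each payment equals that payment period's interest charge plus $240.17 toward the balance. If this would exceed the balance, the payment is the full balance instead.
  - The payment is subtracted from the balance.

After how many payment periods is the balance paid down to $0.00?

Payment period 1: $706.63 +$24.03 interest = $730.66; pay $264.20 → $466.46
Payment period 2: $466.46 +$24.03 interest = $490.49; pay $264.20 → $226.29
Payment period 3: $226.29 +$24.03 interest = $250.32; pay $250.32 → $0.00
Balance reaches $0.00 in payment period 3.

3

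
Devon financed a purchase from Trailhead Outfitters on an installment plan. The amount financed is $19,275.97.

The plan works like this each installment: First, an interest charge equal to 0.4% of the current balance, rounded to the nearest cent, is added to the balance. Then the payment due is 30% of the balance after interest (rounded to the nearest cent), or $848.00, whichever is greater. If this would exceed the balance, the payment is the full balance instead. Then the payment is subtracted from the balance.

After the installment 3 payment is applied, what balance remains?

$6,691.31

Installment 1: $19,275.97 +$77.10 interest = $19,353.07; pay $5,805.92 → $13,547.15
Installment 2: $13,547.15 +$54.19 interest = $13,601.34; pay $4,080.40 → $9,520.94
Installment 3: $9,520.94 +$38.08 interest = $9,559.02; pay $2,867.71 → $6,691.31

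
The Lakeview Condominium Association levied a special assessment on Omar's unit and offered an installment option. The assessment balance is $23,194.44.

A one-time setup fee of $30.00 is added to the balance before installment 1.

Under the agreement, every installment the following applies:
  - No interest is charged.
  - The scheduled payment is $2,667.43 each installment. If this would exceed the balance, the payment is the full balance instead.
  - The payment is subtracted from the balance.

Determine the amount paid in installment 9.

$1,885.00

# | Opening | Payment | End bal
1 | $23,224.44 | $2,667.43 | $20,557.01
2 | $20,557.01 | $2,667.43 | $17,889.58
3 | $17,889.58 | $2,667.43 | $15,222.15
4 | $15,222.15 | $2,667.43 | $12,554.72
5 | $12,554.72 | $2,667.43 | $9,887.29
6 | $9,887.29 | $2,667.43 | $7,219.86
7 | $7,219.86 | $2,667.43 | $4,552.43
8 | $4,552.43 | $2,667.43 | $1,885.00
9 | $1,885.00 | $1,885.00 | $0.00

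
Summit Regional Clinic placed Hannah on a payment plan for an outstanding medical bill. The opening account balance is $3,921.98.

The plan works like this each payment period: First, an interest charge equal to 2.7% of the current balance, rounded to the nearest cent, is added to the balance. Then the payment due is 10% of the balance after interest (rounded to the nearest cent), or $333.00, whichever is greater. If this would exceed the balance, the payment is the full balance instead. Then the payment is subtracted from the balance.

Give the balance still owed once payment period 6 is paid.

Payment period 1: opening $3,921.98; interest $105.89 → $4,027.87; payment $402.79; balance $3,625.08
Payment period 2: opening $3,625.08; interest $97.88 → $3,722.96; payment $372.30; balance $3,350.66
Payment period 3: opening $3,350.66; interest $90.47 → $3,441.13; payment $344.11; balance $3,097.02
Payment period 4: opening $3,097.02; interest $83.62 → $3,180.64; payment $333.00; balance $2,847.64
Payment period 5: opening $2,847.64; interest $76.89 → $2,924.53; payment $333.00; balance $2,591.53
Payment period 6: opening $2,591.53; interest $69.97 → $2,661.50; payment $333.00; balance $2,328.50

$2,328.50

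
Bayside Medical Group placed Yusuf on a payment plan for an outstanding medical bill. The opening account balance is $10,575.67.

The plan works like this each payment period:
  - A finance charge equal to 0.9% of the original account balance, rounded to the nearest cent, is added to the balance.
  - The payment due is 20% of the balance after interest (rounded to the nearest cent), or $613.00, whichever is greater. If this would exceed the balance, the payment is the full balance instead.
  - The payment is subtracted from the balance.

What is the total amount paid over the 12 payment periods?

$11,717.83

Payment period 1: $10,575.67 +$95.18 interest = $10,670.85; pay $2,134.17 → $8,536.68
Payment period 2: $8,536.68 +$95.18 interest = $8,631.86; pay $1,726.37 → $6,905.49
Payment period 3: $6,905.49 +$95.18 interest = $7,000.67; pay $1,400.13 → $5,600.54
Payment period 4: $5,600.54 +$95.18 interest = $5,695.72; pay $1,139.14 → $4,556.58
Payment period 5: $4,556.58 +$95.18 interest = $4,651.76; pay $930.35 → $3,721.41
Payment period 6: $3,721.41 +$95.18 interest = $3,816.59; pay $763.32 → $3,053.27
Payment period 7: $3,053.27 +$95.18 interest = $3,148.45; pay $629.69 → $2,518.76
Payment period 8: $2,518.76 +$95.18 interest = $2,613.94; pay $613.00 → $2,000.94
Payment period 9: $2,000.94 +$95.18 interest = $2,096.12; pay $613.00 → $1,483.12
Payment period 10: $1,483.12 +$95.18 interest = $1,578.30; pay $613.00 → $965.30
Payment period 11: $965.30 +$95.18 interest = $1,060.48; pay $613.00 → $447.48
Payment period 12: $447.48 +$95.18 interest = $542.66; pay $542.66 → $0.00
Total paid: $11,717.83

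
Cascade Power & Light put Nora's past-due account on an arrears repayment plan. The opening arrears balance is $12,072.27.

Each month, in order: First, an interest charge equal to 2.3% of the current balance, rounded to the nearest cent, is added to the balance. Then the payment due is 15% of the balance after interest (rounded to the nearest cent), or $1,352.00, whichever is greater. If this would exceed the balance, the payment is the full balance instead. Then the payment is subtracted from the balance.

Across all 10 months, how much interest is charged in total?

# | Opening | Interest | Payment | End bal
1 | $12,072.27 | $277.66 | $1,852.49 | $10,497.44
2 | $10,497.44 | $241.44 | $1,610.83 | $9,128.05
3 | $9,128.05 | $209.95 | $1,400.70 | $7,937.30
4 | $7,937.30 | $182.56 | $1,352.00 | $6,767.86
5 | $6,767.86 | $155.66 | $1,352.00 | $5,571.52
6 | $5,571.52 | $128.14 | $1,352.00 | $4,347.66
7 | $4,347.66 | $100.00 | $1,352.00 | $3,095.66
8 | $3,095.66 | $71.20 | $1,352.00 | $1,814.86
9 | $1,814.86 | $41.74 | $1,352.00 | $504.60
10 | $504.60 | $11.61 | $516.21 | $0.00
Total interest: $277.66 + $241.44 + $209.95 + $182.56 + $155.66 + $128.14 + $100.00 + $71.20 + $41.74 + $11.61 = $1,419.96

$1,419.96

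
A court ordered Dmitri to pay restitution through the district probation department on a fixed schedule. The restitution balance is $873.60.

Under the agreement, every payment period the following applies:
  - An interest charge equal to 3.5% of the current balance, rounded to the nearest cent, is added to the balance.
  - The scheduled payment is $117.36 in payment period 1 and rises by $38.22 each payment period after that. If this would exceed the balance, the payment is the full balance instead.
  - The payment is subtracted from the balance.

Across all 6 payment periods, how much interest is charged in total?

$108.25

Payment period 1: opening $873.60; interest $30.58 → $904.18; payment $117.36; balance $786.82
Payment period 2: opening $786.82; interest $27.54 → $814.36; payment $155.58; balance $658.78
Payment period 3: opening $658.78; interest $23.06 → $681.84; payment $193.80; balance $488.04
Payment period 4: opening $488.04; interest $17.08 → $505.12; payment $232.02; balance $273.10
Payment period 5: opening $273.10; interest $9.56 → $282.66; payment $270.24; balance $12.42
Payment period 6: opening $12.42; interest $0.43 → $12.85; payment $12.85; balance $0.00
Total interest: $30.58 + $27.54 + $23.06 + $17.08 + $9.56 + $0.43 = $108.25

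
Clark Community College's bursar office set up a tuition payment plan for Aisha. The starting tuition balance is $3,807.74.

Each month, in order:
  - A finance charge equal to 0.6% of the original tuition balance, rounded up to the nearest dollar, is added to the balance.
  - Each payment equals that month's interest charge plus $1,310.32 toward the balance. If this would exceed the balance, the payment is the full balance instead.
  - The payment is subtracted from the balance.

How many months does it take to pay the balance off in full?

3

Month 1: opening $3,807.74; interest $23.00 → $3,830.74; payment $1,333.32; balance $2,497.42
Month 2: opening $2,497.42; interest $23.00 → $2,520.42; payment $1,333.32; balance $1,187.10
Month 3: opening $1,187.10; interest $23.00 → $1,210.10; payment $1,210.10; balance $0.00
Balance reaches $0.00 in month 3.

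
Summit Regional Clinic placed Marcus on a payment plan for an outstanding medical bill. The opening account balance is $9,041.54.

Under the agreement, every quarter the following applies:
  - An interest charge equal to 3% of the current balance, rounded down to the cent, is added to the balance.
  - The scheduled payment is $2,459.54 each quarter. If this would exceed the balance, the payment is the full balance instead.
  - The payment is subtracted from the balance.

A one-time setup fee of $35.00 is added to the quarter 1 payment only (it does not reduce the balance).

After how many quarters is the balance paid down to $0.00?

Quarter 1: $9,041.54 +$271.24 interest = $9,312.78; pay $2,459.54 (+ $35.00 fee) → $6,853.24
Quarter 2: $6,853.24 +$205.59 interest = $7,058.83; pay $2,459.54 → $4,599.29
Quarter 3: $4,599.29 +$137.97 interest = $4,737.26; pay $2,459.54 → $2,277.72
Quarter 4: $2,277.72 +$68.33 interest = $2,346.05; pay $2,346.05 → $0.00
Balance reaches $0.00 in quarter 4.

4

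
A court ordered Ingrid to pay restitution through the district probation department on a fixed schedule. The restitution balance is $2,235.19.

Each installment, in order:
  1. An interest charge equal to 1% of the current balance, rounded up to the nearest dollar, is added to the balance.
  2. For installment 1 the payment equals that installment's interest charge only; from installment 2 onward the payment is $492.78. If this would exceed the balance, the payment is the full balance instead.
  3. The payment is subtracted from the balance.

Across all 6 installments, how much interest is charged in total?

$90.00

Installment 1: $2,235.19 +$23.00 interest = $2,258.19; pay $23.00 → $2,235.19
Installment 2: $2,235.19 +$23.00 interest = $2,258.19; pay $492.78 → $1,765.41
Installment 3: $1,765.41 +$18.00 interest = $1,783.41; pay $492.78 → $1,290.63
Installment 4: $1,290.63 +$13.00 interest = $1,303.63; pay $492.78 → $810.85
Installment 5: $810.85 +$9.00 interest = $819.85; pay $492.78 → $327.07
Installment 6: $327.07 +$4.00 interest = $331.07; pay $331.07 → $0.00
Total interest: $23.00 + $23.00 + $18.00 + $13.00 + $9.00 + $4.00 = $90.00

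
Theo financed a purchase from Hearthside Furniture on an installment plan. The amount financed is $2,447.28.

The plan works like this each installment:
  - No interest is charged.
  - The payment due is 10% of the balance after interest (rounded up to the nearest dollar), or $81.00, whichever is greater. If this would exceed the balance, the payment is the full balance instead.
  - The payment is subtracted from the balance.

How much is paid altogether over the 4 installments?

$844.00

Installment 1: $2,447.28 − $245.00 → $2,202.28
Installment 2: $2,202.28 − $221.00 → $1,981.28
Installment 3: $1,981.28 − $199.00 → $1,782.28
Installment 4: $1,782.28 − $179.00 → $1,603.28
Total paid: $844.00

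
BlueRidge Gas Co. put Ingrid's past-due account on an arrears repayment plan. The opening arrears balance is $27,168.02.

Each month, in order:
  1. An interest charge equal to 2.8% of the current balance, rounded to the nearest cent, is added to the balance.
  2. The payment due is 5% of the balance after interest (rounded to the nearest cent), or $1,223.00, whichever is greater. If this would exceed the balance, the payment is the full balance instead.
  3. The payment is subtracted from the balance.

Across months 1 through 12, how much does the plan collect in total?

Month 1: opening $27,168.02; interest $760.70 → $27,928.72; payment $1,396.44; balance $26,532.28
Month 2: opening $26,532.28; interest $742.90 → $27,275.18; payment $1,363.76; balance $25,911.42
Month 3: opening $25,911.42; interest $725.52 → $26,636.94; payment $1,331.85; balance $25,305.09
Month 4: opening $25,305.09; interest $708.54 → $26,013.63; payment $1,300.68; balance $24,712.95
Month 5: opening $24,712.95; interest $691.96 → $25,404.91; payment $1,270.25; balance $24,134.66
Month 6: opening $24,134.66; interest $675.77 → $24,810.43; payment $1,240.52; balance $23,569.91
Month 7: opening $23,569.91; interest $659.96 → $24,229.87; payment $1,223.00; balance $23,006.87
Month 8: opening $23,006.87; interest $644.19 → $23,651.06; payment $1,223.00; balance $22,428.06
Month 9: opening $22,428.06; interest $627.99 → $23,056.05; payment $1,223.00; balance $21,833.05
Month 10: opening $21,833.05; interest $611.33 → $22,444.38; payment $1,223.00; balance $21,221.38
Month 11: opening $21,221.38; interest $594.20 → $21,815.58; payment $1,223.00; balance $20,592.58
Month 12: opening $20,592.58; interest $576.59 → $21,169.17; payment $1,223.00; balance $19,946.17
Total paid: $15,241.50

$15,241.50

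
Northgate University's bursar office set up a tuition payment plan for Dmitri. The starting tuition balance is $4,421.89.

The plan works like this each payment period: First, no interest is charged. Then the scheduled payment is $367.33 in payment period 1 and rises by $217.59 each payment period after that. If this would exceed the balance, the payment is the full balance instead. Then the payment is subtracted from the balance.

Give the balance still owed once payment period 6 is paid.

Payment period 1: $4,421.89 − $367.33 → $4,054.56
Payment period 2: $4,054.56 − $584.92 → $3,469.64
Payment period 3: $3,469.64 − $802.51 → $2,667.13
Payment period 4: $2,667.13 − $1,020.10 → $1,647.03
Payment period 5: $1,647.03 − $1,237.69 → $409.34
Payment period 6: $409.34 − $409.34 → $0.00

$0.00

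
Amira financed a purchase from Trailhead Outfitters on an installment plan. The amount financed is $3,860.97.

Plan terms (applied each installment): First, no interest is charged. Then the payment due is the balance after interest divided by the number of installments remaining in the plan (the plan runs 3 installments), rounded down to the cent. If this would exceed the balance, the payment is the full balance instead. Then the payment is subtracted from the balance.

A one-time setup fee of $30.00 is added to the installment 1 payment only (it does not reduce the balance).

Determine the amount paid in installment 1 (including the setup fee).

Installment 1: opening $3,860.97; payment $1,286.99 (+ $30.00 fee); balance $2,573.98

$1,316.99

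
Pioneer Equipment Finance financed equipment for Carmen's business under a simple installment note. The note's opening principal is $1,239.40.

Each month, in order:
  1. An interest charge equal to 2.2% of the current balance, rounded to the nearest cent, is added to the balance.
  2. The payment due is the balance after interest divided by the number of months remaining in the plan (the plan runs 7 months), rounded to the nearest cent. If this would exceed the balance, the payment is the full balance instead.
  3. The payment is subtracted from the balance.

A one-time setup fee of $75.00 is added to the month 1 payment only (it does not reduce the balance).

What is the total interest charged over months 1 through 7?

Month 1: opening $1,239.40; interest $27.27 → $1,266.67; payment $180.95 (+ $75.00 fee); balance $1,085.72
Month 2: opening $1,085.72; interest $23.89 → $1,109.61; payment $184.94; balance $924.67
Month 3: opening $924.67; interest $20.34 → $945.01; payment $189.00; balance $756.01
Month 4: opening $756.01; interest $16.63 → $772.64; payment $193.16; balance $579.48
Month 5: opening $579.48; interest $12.75 → $592.23; payment $197.41; balance $394.82
Month 6: opening $394.82; interest $8.69 → $403.51; payment $201.76; balance $201.75
Month 7: opening $201.75; interest $4.44 → $206.19; payment $206.19; balance $0.00
Total interest: $27.27 + $23.89 + $20.34 + $16.63 + $12.75 + $8.69 + $4.44 = $114.01

$114.01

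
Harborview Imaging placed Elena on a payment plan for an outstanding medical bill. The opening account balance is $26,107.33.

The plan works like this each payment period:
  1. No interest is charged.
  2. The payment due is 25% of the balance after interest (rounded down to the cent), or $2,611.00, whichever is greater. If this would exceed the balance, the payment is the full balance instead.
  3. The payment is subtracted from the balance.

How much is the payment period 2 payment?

Payment period 1: $26,107.33 − $6,526.83 → $19,580.50
Payment period 2: $19,580.50 − $4,895.12 → $14,685.38

$4,895.12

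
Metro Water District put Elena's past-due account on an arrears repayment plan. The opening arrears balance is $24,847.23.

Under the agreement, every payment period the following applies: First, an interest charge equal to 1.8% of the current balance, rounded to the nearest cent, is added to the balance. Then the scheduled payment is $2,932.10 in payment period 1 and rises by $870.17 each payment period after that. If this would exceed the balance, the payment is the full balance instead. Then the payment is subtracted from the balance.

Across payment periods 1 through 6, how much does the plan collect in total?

Payment period 1: $24,847.23 +$447.25 interest = $25,294.48; pay $2,932.10 → $22,362.38
Payment period 2: $22,362.38 +$402.52 interest = $22,764.90; pay $3,802.27 → $18,962.63
Payment period 3: $18,962.63 +$341.33 interest = $19,303.96; pay $4,672.44 → $14,631.52
Payment period 4: $14,631.52 +$263.37 interest = $14,894.89; pay $5,542.61 → $9,352.28
Payment period 5: $9,352.28 +$168.34 interest = $9,520.62; pay $6,412.78 → $3,107.84
Payment period 6: $3,107.84 +$55.94 interest = $3,163.78; pay $3,163.78 → $0.00
Total paid: $26,525.98

$26,525.98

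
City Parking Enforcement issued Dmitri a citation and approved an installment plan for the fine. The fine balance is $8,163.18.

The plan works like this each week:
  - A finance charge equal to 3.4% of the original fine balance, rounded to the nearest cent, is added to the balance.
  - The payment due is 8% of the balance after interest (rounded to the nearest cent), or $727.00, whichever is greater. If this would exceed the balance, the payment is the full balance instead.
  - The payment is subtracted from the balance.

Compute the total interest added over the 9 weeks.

$2,497.95

Week 1: $8,163.18 +$277.55 interest = $8,440.73; pay $727.00 → $7,713.73
Week 2: $7,713.73 +$277.55 interest = $7,991.28; pay $727.00 → $7,264.28
Week 3: $7,264.28 +$277.55 interest = $7,541.83; pay $727.00 → $6,814.83
Week 4: $6,814.83 +$277.55 interest = $7,092.38; pay $727.00 → $6,365.38
Week 5: $6,365.38 +$277.55 interest = $6,642.93; pay $727.00 → $5,915.93
Week 6: $5,915.93 +$277.55 interest = $6,193.48; pay $727.00 → $5,466.48
Week 7: $5,466.48 +$277.55 interest = $5,744.03; pay $727.00 → $5,017.03
Week 8: $5,017.03 +$277.55 interest = $5,294.58; pay $727.00 → $4,567.58
Week 9: $4,567.58 +$277.55 interest = $4,845.13; pay $727.00 → $4,118.13
Total interest: $277.55 + $277.55 + $277.55 + $277.55 + $277.55 + $277.55 + $277.55 + $277.55 + $277.55 = $2,497.95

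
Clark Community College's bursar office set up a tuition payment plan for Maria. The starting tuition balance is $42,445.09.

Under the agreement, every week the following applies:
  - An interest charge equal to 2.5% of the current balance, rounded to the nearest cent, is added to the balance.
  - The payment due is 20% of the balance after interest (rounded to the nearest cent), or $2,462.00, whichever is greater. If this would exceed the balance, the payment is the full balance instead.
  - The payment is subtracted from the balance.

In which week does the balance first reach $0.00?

Week 1: $42,445.09 +$1,061.13 interest = $43,506.22; pay $8,701.24 → $34,804.98
Week 2: $34,804.98 +$870.12 interest = $35,675.10; pay $7,135.02 → $28,540.08
Week 3: $28,540.08 +$713.50 interest = $29,253.58; pay $5,850.72 → $23,402.86
Week 4: $23,402.86 +$585.07 interest = $23,987.93; pay $4,797.59 → $19,190.34
Week 5: $19,190.34 +$479.76 interest = $19,670.10; pay $3,934.02 → $15,736.08
Week 6: $15,736.08 +$393.40 interest = $16,129.48; pay $3,225.90 → $12,903.58
Week 7: $12,903.58 +$322.59 interest = $13,226.17; pay $2,645.23 → $10,580.94
Week 8: $10,580.94 +$264.52 interest = $10,845.46; pay $2,462.00 → $8,383.46
Week 9: $8,383.46 +$209.59 interest = $8,593.05; pay $2,462.00 → $6,131.05
Week 10: $6,131.05 +$153.28 interest = $6,284.33; pay $2,462.00 → $3,822.33
Week 11: $3,822.33 +$95.56 interest = $3,917.89; pay $2,462.00 → $1,455.89
Week 12: $1,455.89 +$36.40 interest = $1,492.29; pay $1,492.29 → $0.00
Balance reaches $0.00 in week 12.

12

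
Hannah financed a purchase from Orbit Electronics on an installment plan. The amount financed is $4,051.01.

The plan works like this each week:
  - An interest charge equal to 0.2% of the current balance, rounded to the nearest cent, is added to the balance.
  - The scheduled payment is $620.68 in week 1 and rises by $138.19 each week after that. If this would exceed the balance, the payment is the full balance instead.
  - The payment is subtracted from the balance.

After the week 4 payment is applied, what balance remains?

$763.09

Week 1: $4,051.01 +$8.10 interest = $4,059.11; pay $620.68 → $3,438.43
Week 2: $3,438.43 +$6.88 interest = $3,445.31; pay $758.87 → $2,686.44
Week 3: $2,686.44 +$5.37 interest = $2,691.81; pay $897.06 → $1,794.75
Week 4: $1,794.75 +$3.59 interest = $1,798.34; pay $1,035.25 → $763.09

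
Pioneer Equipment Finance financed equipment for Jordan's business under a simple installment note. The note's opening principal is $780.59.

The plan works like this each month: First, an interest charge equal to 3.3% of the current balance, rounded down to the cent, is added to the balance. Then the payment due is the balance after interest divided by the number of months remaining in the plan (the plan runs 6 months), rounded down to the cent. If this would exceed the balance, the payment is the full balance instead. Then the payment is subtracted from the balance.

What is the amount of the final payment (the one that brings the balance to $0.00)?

Month 1: opening $780.59; interest $25.75 → $806.34; payment $134.39; balance $671.95
Month 2: opening $671.95; interest $22.17 → $694.12; payment $138.82; balance $555.30
Month 3: opening $555.30; interest $18.32 → $573.62; payment $143.40; balance $430.22
Month 4: opening $430.22; interest $14.19 → $444.41; payment $148.13; balance $296.28
Month 5: opening $296.28; interest $9.77 → $306.05; payment $153.02; balance $153.03
Month 6: opening $153.03; interest $5.04 → $158.07; payment $158.07; balance $0.00

$158.07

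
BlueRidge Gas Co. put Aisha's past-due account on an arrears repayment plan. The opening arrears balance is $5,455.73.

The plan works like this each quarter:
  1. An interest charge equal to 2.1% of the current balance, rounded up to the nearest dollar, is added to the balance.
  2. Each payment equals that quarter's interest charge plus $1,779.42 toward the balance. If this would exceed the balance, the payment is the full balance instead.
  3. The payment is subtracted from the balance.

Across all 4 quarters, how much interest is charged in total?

Quarter 1: $5,455.73 +$115.00 interest = $5,570.73; pay $1,894.42 → $3,676.31
Quarter 2: $3,676.31 +$78.00 interest = $3,754.31; pay $1,857.42 → $1,896.89
Quarter 3: $1,896.89 +$40.00 interest = $1,936.89; pay $1,819.42 → $117.47
Quarter 4: $117.47 +$3.00 interest = $120.47; pay $120.47 → $0.00
Total interest: $115.00 + $78.00 + $40.00 + $3.00 = $236.00

$236.00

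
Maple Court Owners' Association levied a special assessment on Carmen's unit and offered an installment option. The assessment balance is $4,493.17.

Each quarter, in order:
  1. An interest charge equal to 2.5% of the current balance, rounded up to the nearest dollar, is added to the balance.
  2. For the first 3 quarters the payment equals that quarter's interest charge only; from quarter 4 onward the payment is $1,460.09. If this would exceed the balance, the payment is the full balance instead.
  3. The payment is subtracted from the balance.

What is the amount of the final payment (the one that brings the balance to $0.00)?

# | Opening | Interest | Payment | End bal
1 | $4,493.17 | $113.00 | $113.00 | $4,493.17
2 | $4,493.17 | $113.00 | $113.00 | $4,493.17
3 | $4,493.17 | $113.00 | $113.00 | $4,493.17
4 | $4,493.17 | $113.00 | $1,460.09 | $3,146.08
5 | $3,146.08 | $79.00 | $1,460.09 | $1,764.99
6 | $1,764.99 | $45.00 | $1,460.09 | $349.90
7 | $349.90 | $9.00 | $358.90 | $0.00

$358.90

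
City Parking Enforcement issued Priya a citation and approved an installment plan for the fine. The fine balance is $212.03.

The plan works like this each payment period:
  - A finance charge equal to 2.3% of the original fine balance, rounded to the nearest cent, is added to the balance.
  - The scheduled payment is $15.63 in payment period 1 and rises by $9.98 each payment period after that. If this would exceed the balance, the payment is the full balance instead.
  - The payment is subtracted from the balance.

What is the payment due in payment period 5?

Payment period 1: opening $212.03; interest $4.88 → $216.91; payment $15.63; balance $201.28
Payment period 2: opening $201.28; interest $4.88 → $206.16; payment $25.61; balance $180.55
Payment period 3: opening $180.55; interest $4.88 → $185.43; payment $35.59; balance $149.84
Payment period 4: opening $149.84; interest $4.88 → $154.72; payment $45.57; balance $109.15
Payment period 5: opening $109.15; interest $4.88 → $114.03; payment $55.55; balance $58.48

$55.55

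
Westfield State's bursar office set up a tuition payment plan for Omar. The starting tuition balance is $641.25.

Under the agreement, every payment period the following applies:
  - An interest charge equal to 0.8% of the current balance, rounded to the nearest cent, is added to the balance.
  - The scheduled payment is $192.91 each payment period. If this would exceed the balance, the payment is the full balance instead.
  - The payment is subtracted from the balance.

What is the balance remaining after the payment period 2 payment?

Payment period 1: $641.25 +$5.13 interest = $646.38; pay $192.91 → $453.47
Payment period 2: $453.47 +$3.63 interest = $457.10; pay $192.91 → $264.19

$264.19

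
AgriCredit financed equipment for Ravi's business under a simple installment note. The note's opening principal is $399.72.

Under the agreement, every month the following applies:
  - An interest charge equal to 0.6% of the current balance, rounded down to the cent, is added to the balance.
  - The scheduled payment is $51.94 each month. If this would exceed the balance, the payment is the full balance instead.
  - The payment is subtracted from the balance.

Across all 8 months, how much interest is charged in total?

$10.72

# | Opening | Interest | Payment | End bal
1 | $399.72 | $2.39 | $51.94 | $350.17
2 | $350.17 | $2.10 | $51.94 | $300.33
3 | $300.33 | $1.80 | $51.94 | $250.19
4 | $250.19 | $1.50 | $51.94 | $199.75
5 | $199.75 | $1.19 | $51.94 | $149.00
6 | $149.00 | $0.89 | $51.94 | $97.95
7 | $97.95 | $0.58 | $51.94 | $46.59
8 | $46.59 | $0.27 | $46.86 | $0.00
Total interest: $2.39 + $2.10 + $1.80 + $1.50 + $1.19 + $0.89 + $0.58 + $0.27 = $10.72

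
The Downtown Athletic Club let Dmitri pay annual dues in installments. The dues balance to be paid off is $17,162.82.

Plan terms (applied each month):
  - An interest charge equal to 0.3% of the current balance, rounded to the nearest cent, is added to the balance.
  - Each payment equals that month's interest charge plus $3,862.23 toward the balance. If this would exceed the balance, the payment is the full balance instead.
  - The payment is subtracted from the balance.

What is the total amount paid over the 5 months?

Month 1: opening $17,162.82; interest $51.49 → $17,214.31; payment $3,913.72; balance $13,300.59
Month 2: opening $13,300.59; interest $39.90 → $13,340.49; payment $3,902.13; balance $9,438.36
Month 3: opening $9,438.36; interest $28.32 → $9,466.68; payment $3,890.55; balance $5,576.13
Month 4: opening $5,576.13; interest $16.73 → $5,592.86; payment $3,878.96; balance $1,713.90
Month 5: opening $1,713.90; interest $5.14 → $1,719.04; payment $1,719.04; balance $0.00
Total paid: $17,304.40

$17,304.40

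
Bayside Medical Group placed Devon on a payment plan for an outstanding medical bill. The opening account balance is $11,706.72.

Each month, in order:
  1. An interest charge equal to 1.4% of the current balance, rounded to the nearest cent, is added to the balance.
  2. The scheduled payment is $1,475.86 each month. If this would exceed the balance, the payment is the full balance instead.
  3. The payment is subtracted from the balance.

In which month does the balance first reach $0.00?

9

Month 1: $11,706.72 +$163.89 interest = $11,870.61; pay $1,475.86 → $10,394.75
Month 2: $10,394.75 +$145.53 interest = $10,540.28; pay $1,475.86 → $9,064.42
Month 3: $9,064.42 +$126.90 interest = $9,191.32; pay $1,475.86 → $7,715.46
Month 4: $7,715.46 +$108.02 interest = $7,823.48; pay $1,475.86 → $6,347.62
Month 5: $6,347.62 +$88.87 interest = $6,436.49; pay $1,475.86 → $4,960.63
Month 6: $4,960.63 +$69.45 interest = $5,030.08; pay $1,475.86 → $3,554.22
Month 7: $3,554.22 +$49.76 interest = $3,603.98; pay $1,475.86 → $2,128.12
Month 8: $2,128.12 +$29.79 interest = $2,157.91; pay $1,475.86 → $682.05
Month 9: $682.05 +$9.55 interest = $691.60; pay $691.60 → $0.00
Balance reaches $0.00 in month 9.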